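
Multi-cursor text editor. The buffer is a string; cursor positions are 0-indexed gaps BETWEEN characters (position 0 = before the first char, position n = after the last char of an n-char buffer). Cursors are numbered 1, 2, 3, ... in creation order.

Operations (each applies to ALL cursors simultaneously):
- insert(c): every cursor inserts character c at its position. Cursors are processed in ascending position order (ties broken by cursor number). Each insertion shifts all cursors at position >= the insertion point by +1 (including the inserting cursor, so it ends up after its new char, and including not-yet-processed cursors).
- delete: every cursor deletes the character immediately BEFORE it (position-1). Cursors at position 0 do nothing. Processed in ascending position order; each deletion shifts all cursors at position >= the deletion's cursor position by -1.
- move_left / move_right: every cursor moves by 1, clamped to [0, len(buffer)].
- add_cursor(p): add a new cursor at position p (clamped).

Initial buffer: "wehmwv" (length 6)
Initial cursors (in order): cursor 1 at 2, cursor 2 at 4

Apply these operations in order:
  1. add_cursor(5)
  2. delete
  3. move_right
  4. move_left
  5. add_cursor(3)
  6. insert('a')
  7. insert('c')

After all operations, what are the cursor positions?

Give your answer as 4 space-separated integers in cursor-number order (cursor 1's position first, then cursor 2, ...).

After op 1 (add_cursor(5)): buffer="wehmwv" (len 6), cursors c1@2 c2@4 c3@5, authorship ......
After op 2 (delete): buffer="whv" (len 3), cursors c1@1 c2@2 c3@2, authorship ...
After op 3 (move_right): buffer="whv" (len 3), cursors c1@2 c2@3 c3@3, authorship ...
After op 4 (move_left): buffer="whv" (len 3), cursors c1@1 c2@2 c3@2, authorship ...
After op 5 (add_cursor(3)): buffer="whv" (len 3), cursors c1@1 c2@2 c3@2 c4@3, authorship ...
After op 6 (insert('a')): buffer="wahaava" (len 7), cursors c1@2 c2@5 c3@5 c4@7, authorship .1.23.4
After op 7 (insert('c')): buffer="wachaaccvac" (len 11), cursors c1@3 c2@8 c3@8 c4@11, authorship .11.2323.44

Answer: 3 8 8 11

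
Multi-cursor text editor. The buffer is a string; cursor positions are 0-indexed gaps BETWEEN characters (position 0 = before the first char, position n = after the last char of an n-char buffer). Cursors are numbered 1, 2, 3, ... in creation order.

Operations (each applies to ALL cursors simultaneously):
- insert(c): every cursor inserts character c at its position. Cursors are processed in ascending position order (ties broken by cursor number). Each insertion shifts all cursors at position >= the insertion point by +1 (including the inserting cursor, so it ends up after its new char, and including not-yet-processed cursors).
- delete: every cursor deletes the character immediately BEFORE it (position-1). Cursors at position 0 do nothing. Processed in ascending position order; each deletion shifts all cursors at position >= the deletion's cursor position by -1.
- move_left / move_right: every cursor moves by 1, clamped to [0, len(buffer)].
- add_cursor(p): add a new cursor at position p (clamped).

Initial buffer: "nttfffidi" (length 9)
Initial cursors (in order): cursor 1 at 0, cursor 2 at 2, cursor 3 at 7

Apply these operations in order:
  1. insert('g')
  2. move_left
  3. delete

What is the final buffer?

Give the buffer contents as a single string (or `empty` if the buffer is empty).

Answer: gngtfffgdi

Derivation:
After op 1 (insert('g')): buffer="gntgtfffigdi" (len 12), cursors c1@1 c2@4 c3@10, authorship 1..2.....3..
After op 2 (move_left): buffer="gntgtfffigdi" (len 12), cursors c1@0 c2@3 c3@9, authorship 1..2.....3..
After op 3 (delete): buffer="gngtfffgdi" (len 10), cursors c1@0 c2@2 c3@7, authorship 1.2....3..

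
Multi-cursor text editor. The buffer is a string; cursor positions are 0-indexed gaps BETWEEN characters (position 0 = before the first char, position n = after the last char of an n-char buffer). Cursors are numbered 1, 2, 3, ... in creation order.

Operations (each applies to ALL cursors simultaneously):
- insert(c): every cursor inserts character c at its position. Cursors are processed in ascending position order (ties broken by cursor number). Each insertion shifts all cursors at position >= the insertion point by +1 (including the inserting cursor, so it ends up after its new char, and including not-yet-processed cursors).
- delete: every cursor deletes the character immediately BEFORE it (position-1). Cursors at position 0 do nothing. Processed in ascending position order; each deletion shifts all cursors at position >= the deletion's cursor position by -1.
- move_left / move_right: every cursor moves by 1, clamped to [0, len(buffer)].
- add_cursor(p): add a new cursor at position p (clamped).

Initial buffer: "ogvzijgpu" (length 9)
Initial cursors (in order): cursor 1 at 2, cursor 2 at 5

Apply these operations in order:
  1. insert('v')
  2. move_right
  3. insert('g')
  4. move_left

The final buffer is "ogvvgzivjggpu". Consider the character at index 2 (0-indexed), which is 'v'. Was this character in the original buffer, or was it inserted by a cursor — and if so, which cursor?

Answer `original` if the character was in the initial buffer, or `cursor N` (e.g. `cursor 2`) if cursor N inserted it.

After op 1 (insert('v')): buffer="ogvvzivjgpu" (len 11), cursors c1@3 c2@7, authorship ..1...2....
After op 2 (move_right): buffer="ogvvzivjgpu" (len 11), cursors c1@4 c2@8, authorship ..1...2....
After op 3 (insert('g')): buffer="ogvvgzivjggpu" (len 13), cursors c1@5 c2@10, authorship ..1.1..2.2...
After op 4 (move_left): buffer="ogvvgzivjggpu" (len 13), cursors c1@4 c2@9, authorship ..1.1..2.2...
Authorship (.=original, N=cursor N): . . 1 . 1 . . 2 . 2 . . .
Index 2: author = 1

Answer: cursor 1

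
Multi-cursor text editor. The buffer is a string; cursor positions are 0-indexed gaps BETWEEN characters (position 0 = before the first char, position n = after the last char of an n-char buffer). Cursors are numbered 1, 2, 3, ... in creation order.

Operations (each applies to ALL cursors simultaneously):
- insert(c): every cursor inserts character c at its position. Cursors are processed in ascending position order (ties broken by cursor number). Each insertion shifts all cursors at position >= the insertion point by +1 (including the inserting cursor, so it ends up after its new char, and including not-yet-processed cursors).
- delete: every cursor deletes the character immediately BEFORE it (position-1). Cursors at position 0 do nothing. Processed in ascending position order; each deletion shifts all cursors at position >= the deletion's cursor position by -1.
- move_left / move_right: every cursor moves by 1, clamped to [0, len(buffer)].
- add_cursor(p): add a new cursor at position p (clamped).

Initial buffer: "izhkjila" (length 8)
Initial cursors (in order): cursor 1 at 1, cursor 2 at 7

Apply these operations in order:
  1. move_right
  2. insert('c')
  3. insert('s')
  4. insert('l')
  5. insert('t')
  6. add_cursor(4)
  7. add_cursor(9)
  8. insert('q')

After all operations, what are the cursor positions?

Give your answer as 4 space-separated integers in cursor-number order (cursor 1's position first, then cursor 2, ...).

Answer: 8 20 5 12

Derivation:
After op 1 (move_right): buffer="izhkjila" (len 8), cursors c1@2 c2@8, authorship ........
After op 2 (insert('c')): buffer="izchkjilac" (len 10), cursors c1@3 c2@10, authorship ..1......2
After op 3 (insert('s')): buffer="izcshkjilacs" (len 12), cursors c1@4 c2@12, authorship ..11......22
After op 4 (insert('l')): buffer="izcslhkjilacsl" (len 14), cursors c1@5 c2@14, authorship ..111......222
After op 5 (insert('t')): buffer="izcslthkjilacslt" (len 16), cursors c1@6 c2@16, authorship ..1111......2222
After op 6 (add_cursor(4)): buffer="izcslthkjilacslt" (len 16), cursors c3@4 c1@6 c2@16, authorship ..1111......2222
After op 7 (add_cursor(9)): buffer="izcslthkjilacslt" (len 16), cursors c3@4 c1@6 c4@9 c2@16, authorship ..1111......2222
After op 8 (insert('q')): buffer="izcsqltqhkjqilacsltq" (len 20), cursors c3@5 c1@8 c4@12 c2@20, authorship ..113111...4...22222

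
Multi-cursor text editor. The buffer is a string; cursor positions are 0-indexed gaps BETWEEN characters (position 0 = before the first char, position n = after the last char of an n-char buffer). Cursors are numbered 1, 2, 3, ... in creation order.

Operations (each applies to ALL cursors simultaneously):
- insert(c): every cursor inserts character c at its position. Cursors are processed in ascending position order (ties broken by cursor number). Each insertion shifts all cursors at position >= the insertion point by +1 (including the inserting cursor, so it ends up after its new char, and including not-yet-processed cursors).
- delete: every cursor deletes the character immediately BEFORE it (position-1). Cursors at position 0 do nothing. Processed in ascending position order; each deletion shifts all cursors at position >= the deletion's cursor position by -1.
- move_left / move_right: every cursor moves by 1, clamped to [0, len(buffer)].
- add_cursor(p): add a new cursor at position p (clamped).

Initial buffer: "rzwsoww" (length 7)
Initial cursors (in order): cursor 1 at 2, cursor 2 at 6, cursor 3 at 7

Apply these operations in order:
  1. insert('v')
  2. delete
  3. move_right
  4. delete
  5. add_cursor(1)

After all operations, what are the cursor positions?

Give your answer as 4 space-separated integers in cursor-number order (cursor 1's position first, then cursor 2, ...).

After op 1 (insert('v')): buffer="rzvwsowvwv" (len 10), cursors c1@3 c2@8 c3@10, authorship ..1....2.3
After op 2 (delete): buffer="rzwsoww" (len 7), cursors c1@2 c2@6 c3@7, authorship .......
After op 3 (move_right): buffer="rzwsoww" (len 7), cursors c1@3 c2@7 c3@7, authorship .......
After op 4 (delete): buffer="rzso" (len 4), cursors c1@2 c2@4 c3@4, authorship ....
After op 5 (add_cursor(1)): buffer="rzso" (len 4), cursors c4@1 c1@2 c2@4 c3@4, authorship ....

Answer: 2 4 4 1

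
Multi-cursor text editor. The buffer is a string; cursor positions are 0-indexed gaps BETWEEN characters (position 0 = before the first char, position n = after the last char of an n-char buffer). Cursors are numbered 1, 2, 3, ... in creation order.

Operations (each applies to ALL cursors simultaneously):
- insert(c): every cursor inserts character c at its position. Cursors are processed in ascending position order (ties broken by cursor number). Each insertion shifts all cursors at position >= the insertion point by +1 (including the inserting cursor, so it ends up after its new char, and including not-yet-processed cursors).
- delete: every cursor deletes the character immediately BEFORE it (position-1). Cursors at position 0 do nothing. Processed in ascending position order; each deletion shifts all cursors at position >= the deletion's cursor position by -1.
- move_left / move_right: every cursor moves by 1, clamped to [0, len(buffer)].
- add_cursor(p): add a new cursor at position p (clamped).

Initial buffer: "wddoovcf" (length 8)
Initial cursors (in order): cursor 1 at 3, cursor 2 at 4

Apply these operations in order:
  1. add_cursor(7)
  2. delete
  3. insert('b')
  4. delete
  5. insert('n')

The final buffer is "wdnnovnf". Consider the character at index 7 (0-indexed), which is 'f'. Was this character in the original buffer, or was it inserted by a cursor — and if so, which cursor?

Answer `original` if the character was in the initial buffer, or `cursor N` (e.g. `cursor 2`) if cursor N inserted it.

After op 1 (add_cursor(7)): buffer="wddoovcf" (len 8), cursors c1@3 c2@4 c3@7, authorship ........
After op 2 (delete): buffer="wdovf" (len 5), cursors c1@2 c2@2 c3@4, authorship .....
After op 3 (insert('b')): buffer="wdbbovbf" (len 8), cursors c1@4 c2@4 c3@7, authorship ..12..3.
After op 4 (delete): buffer="wdovf" (len 5), cursors c1@2 c2@2 c3@4, authorship .....
After op 5 (insert('n')): buffer="wdnnovnf" (len 8), cursors c1@4 c2@4 c3@7, authorship ..12..3.
Authorship (.=original, N=cursor N): . . 1 2 . . 3 .
Index 7: author = original

Answer: original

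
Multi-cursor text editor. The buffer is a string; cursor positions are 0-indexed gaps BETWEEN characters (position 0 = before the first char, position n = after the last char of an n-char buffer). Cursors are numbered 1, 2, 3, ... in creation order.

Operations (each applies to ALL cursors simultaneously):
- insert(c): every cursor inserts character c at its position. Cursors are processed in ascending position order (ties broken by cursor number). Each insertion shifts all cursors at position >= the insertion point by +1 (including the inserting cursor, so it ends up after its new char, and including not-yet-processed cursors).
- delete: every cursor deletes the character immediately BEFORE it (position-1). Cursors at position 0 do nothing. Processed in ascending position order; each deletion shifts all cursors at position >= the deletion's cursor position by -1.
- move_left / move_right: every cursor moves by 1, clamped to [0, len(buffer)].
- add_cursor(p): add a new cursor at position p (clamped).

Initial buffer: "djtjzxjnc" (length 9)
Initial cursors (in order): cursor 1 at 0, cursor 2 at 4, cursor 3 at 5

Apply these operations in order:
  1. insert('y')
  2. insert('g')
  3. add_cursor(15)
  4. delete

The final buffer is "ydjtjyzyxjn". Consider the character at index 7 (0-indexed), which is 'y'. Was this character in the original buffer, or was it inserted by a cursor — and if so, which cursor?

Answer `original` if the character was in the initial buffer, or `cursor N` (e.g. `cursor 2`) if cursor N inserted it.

After op 1 (insert('y')): buffer="ydjtjyzyxjnc" (len 12), cursors c1@1 c2@6 c3@8, authorship 1....2.3....
After op 2 (insert('g')): buffer="ygdjtjygzygxjnc" (len 15), cursors c1@2 c2@8 c3@11, authorship 11....22.33....
After op 3 (add_cursor(15)): buffer="ygdjtjygzygxjnc" (len 15), cursors c1@2 c2@8 c3@11 c4@15, authorship 11....22.33....
After op 4 (delete): buffer="ydjtjyzyxjn" (len 11), cursors c1@1 c2@6 c3@8 c4@11, authorship 1....2.3...
Authorship (.=original, N=cursor N): 1 . . . . 2 . 3 . . .
Index 7: author = 3

Answer: cursor 3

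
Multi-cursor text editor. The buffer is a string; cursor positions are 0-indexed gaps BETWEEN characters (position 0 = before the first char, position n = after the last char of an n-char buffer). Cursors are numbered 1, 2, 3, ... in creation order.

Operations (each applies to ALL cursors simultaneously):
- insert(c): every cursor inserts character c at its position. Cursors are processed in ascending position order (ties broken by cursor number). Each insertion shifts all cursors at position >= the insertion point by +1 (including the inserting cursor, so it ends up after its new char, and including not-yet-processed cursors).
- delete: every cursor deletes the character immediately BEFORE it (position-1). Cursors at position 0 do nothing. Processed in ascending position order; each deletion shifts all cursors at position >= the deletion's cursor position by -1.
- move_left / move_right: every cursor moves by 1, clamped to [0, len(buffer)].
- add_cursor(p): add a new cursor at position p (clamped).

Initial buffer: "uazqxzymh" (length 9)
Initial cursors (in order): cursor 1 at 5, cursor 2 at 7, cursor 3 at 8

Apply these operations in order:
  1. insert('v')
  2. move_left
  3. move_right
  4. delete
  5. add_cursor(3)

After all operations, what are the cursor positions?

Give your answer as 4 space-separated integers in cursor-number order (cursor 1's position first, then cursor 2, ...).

After op 1 (insert('v')): buffer="uazqxvzyvmvh" (len 12), cursors c1@6 c2@9 c3@11, authorship .....1..2.3.
After op 2 (move_left): buffer="uazqxvzyvmvh" (len 12), cursors c1@5 c2@8 c3@10, authorship .....1..2.3.
After op 3 (move_right): buffer="uazqxvzyvmvh" (len 12), cursors c1@6 c2@9 c3@11, authorship .....1..2.3.
After op 4 (delete): buffer="uazqxzymh" (len 9), cursors c1@5 c2@7 c3@8, authorship .........
After op 5 (add_cursor(3)): buffer="uazqxzymh" (len 9), cursors c4@3 c1@5 c2@7 c3@8, authorship .........

Answer: 5 7 8 3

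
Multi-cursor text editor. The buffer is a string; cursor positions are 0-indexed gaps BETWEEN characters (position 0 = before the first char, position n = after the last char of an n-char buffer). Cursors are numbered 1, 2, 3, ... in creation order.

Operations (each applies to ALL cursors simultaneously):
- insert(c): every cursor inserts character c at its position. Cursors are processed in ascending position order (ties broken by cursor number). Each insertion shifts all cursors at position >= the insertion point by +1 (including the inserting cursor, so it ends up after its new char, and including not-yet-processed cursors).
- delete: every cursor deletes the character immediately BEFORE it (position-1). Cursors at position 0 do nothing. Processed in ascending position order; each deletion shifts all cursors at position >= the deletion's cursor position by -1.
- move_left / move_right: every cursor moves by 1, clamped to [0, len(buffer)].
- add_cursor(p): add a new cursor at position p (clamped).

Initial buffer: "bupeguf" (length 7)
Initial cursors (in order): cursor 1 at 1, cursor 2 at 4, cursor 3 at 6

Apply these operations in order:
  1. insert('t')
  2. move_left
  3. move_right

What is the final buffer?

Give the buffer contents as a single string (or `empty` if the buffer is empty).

After op 1 (insert('t')): buffer="btupetgutf" (len 10), cursors c1@2 c2@6 c3@9, authorship .1...2..3.
After op 2 (move_left): buffer="btupetgutf" (len 10), cursors c1@1 c2@5 c3@8, authorship .1...2..3.
After op 3 (move_right): buffer="btupetgutf" (len 10), cursors c1@2 c2@6 c3@9, authorship .1...2..3.

Answer: btupetgutf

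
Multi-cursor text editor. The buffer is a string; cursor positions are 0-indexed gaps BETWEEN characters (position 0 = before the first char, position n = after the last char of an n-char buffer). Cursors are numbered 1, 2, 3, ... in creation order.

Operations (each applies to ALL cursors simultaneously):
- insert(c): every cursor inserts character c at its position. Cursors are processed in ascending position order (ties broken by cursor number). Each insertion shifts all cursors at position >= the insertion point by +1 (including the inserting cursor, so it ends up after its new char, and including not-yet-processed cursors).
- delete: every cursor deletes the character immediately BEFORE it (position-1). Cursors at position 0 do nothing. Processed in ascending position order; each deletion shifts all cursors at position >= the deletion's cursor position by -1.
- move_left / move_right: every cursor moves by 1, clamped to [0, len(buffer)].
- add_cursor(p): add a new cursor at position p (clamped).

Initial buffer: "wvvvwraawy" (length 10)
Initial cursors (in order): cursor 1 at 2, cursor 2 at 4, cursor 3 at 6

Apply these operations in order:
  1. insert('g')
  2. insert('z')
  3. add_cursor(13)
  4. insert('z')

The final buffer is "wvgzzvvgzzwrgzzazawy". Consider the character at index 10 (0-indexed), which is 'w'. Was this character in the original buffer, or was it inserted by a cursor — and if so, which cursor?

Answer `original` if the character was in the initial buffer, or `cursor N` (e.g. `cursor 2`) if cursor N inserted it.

Answer: original

Derivation:
After op 1 (insert('g')): buffer="wvgvvgwrgaawy" (len 13), cursors c1@3 c2@6 c3@9, authorship ..1..2..3....
After op 2 (insert('z')): buffer="wvgzvvgzwrgzaawy" (len 16), cursors c1@4 c2@8 c3@12, authorship ..11..22..33....
After op 3 (add_cursor(13)): buffer="wvgzvvgzwrgzaawy" (len 16), cursors c1@4 c2@8 c3@12 c4@13, authorship ..11..22..33....
After op 4 (insert('z')): buffer="wvgzzvvgzzwrgzzazawy" (len 20), cursors c1@5 c2@10 c3@15 c4@17, authorship ..111..222..333.4...
Authorship (.=original, N=cursor N): . . 1 1 1 . . 2 2 2 . . 3 3 3 . 4 . . .
Index 10: author = original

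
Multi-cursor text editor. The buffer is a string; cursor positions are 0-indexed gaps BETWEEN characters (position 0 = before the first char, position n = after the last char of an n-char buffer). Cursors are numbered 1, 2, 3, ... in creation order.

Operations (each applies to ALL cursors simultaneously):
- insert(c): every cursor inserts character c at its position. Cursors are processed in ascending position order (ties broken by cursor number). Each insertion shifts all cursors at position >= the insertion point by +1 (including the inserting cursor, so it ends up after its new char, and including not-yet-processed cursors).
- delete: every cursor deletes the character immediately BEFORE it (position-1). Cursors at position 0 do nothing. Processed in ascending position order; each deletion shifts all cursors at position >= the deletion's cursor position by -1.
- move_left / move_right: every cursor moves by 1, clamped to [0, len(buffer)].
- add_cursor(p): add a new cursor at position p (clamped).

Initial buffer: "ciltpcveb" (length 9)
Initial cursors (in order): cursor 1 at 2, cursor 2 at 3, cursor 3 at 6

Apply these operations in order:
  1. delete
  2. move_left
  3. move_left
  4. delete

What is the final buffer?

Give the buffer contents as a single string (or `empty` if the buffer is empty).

After op 1 (delete): buffer="ctpveb" (len 6), cursors c1@1 c2@1 c3@3, authorship ......
After op 2 (move_left): buffer="ctpveb" (len 6), cursors c1@0 c2@0 c3@2, authorship ......
After op 3 (move_left): buffer="ctpveb" (len 6), cursors c1@0 c2@0 c3@1, authorship ......
After op 4 (delete): buffer="tpveb" (len 5), cursors c1@0 c2@0 c3@0, authorship .....

Answer: tpveb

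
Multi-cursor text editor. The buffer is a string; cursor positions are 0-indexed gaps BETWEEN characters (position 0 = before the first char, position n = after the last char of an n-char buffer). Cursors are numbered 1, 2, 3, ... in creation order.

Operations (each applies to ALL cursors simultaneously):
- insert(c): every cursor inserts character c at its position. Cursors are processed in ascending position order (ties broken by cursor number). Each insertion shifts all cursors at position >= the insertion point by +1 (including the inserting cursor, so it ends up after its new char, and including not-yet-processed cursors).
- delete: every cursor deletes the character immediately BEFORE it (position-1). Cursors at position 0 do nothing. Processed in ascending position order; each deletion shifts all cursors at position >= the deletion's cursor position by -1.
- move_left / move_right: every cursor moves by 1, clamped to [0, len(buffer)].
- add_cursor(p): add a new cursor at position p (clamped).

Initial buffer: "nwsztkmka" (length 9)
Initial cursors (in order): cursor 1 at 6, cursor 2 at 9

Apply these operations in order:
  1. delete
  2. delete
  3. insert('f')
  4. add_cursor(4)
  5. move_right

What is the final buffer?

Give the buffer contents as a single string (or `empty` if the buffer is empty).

Answer: nwszfmf

Derivation:
After op 1 (delete): buffer="nwsztmk" (len 7), cursors c1@5 c2@7, authorship .......
After op 2 (delete): buffer="nwszm" (len 5), cursors c1@4 c2@5, authorship .....
After op 3 (insert('f')): buffer="nwszfmf" (len 7), cursors c1@5 c2@7, authorship ....1.2
After op 4 (add_cursor(4)): buffer="nwszfmf" (len 7), cursors c3@4 c1@5 c2@7, authorship ....1.2
After op 5 (move_right): buffer="nwszfmf" (len 7), cursors c3@5 c1@6 c2@7, authorship ....1.2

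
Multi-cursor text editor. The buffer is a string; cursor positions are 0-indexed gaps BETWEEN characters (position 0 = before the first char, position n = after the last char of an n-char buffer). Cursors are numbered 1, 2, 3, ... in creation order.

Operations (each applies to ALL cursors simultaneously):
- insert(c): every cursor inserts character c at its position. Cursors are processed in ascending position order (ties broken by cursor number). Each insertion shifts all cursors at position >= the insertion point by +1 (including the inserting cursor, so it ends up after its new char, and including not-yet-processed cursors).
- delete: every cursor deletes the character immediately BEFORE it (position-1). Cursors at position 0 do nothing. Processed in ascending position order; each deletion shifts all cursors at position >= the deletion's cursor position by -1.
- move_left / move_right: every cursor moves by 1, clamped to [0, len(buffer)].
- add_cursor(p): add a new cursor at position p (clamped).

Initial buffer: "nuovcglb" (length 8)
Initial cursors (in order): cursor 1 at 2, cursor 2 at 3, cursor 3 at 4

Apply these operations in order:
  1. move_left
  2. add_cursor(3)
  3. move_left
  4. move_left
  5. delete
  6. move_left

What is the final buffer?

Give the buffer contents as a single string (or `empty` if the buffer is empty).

After op 1 (move_left): buffer="nuovcglb" (len 8), cursors c1@1 c2@2 c3@3, authorship ........
After op 2 (add_cursor(3)): buffer="nuovcglb" (len 8), cursors c1@1 c2@2 c3@3 c4@3, authorship ........
After op 3 (move_left): buffer="nuovcglb" (len 8), cursors c1@0 c2@1 c3@2 c4@2, authorship ........
After op 4 (move_left): buffer="nuovcglb" (len 8), cursors c1@0 c2@0 c3@1 c4@1, authorship ........
After op 5 (delete): buffer="uovcglb" (len 7), cursors c1@0 c2@0 c3@0 c4@0, authorship .......
After op 6 (move_left): buffer="uovcglb" (len 7), cursors c1@0 c2@0 c3@0 c4@0, authorship .......

Answer: uovcglb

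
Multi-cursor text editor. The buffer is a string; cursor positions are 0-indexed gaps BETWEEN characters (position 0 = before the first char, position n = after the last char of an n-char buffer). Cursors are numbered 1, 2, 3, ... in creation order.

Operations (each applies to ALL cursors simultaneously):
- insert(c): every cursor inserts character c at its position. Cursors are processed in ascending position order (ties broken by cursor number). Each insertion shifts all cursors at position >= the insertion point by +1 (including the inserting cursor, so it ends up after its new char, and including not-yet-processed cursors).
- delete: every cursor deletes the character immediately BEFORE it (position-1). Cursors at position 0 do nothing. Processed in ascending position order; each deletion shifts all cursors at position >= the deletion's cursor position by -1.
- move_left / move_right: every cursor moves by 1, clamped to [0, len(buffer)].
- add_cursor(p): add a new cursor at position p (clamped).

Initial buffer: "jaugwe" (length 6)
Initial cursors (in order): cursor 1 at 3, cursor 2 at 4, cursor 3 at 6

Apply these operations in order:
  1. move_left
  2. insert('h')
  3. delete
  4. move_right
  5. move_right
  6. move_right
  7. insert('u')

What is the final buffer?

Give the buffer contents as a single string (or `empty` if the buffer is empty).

Answer: jaugwueuu

Derivation:
After op 1 (move_left): buffer="jaugwe" (len 6), cursors c1@2 c2@3 c3@5, authorship ......
After op 2 (insert('h')): buffer="jahuhgwhe" (len 9), cursors c1@3 c2@5 c3@8, authorship ..1.2..3.
After op 3 (delete): buffer="jaugwe" (len 6), cursors c1@2 c2@3 c3@5, authorship ......
After op 4 (move_right): buffer="jaugwe" (len 6), cursors c1@3 c2@4 c3@6, authorship ......
After op 5 (move_right): buffer="jaugwe" (len 6), cursors c1@4 c2@5 c3@6, authorship ......
After op 6 (move_right): buffer="jaugwe" (len 6), cursors c1@5 c2@6 c3@6, authorship ......
After op 7 (insert('u')): buffer="jaugwueuu" (len 9), cursors c1@6 c2@9 c3@9, authorship .....1.23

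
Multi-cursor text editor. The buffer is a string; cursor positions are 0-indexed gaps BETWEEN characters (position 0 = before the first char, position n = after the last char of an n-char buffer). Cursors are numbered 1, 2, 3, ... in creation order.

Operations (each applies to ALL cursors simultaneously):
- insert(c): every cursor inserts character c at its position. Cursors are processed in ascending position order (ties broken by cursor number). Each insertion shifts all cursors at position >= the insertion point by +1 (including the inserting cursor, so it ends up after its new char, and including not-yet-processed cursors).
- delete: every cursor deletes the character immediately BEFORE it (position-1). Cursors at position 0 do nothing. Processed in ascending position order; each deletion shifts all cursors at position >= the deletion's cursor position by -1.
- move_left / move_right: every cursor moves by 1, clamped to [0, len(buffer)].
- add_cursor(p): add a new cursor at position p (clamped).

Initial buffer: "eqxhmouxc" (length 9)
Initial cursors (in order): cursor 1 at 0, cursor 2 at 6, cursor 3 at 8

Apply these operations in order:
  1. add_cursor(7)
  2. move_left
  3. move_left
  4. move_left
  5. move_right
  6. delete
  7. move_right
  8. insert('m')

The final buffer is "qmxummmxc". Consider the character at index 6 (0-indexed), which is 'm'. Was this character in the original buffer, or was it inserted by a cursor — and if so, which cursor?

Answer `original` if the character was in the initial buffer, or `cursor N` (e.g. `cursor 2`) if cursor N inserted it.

After op 1 (add_cursor(7)): buffer="eqxhmouxc" (len 9), cursors c1@0 c2@6 c4@7 c3@8, authorship .........
After op 2 (move_left): buffer="eqxhmouxc" (len 9), cursors c1@0 c2@5 c4@6 c3@7, authorship .........
After op 3 (move_left): buffer="eqxhmouxc" (len 9), cursors c1@0 c2@4 c4@5 c3@6, authorship .........
After op 4 (move_left): buffer="eqxhmouxc" (len 9), cursors c1@0 c2@3 c4@4 c3@5, authorship .........
After op 5 (move_right): buffer="eqxhmouxc" (len 9), cursors c1@1 c2@4 c4@5 c3@6, authorship .........
After op 6 (delete): buffer="qxuxc" (len 5), cursors c1@0 c2@2 c3@2 c4@2, authorship .....
After op 7 (move_right): buffer="qxuxc" (len 5), cursors c1@1 c2@3 c3@3 c4@3, authorship .....
After op 8 (insert('m')): buffer="qmxummmxc" (len 9), cursors c1@2 c2@7 c3@7 c4@7, authorship .1..234..
Authorship (.=original, N=cursor N): . 1 . . 2 3 4 . .
Index 6: author = 4

Answer: cursor 4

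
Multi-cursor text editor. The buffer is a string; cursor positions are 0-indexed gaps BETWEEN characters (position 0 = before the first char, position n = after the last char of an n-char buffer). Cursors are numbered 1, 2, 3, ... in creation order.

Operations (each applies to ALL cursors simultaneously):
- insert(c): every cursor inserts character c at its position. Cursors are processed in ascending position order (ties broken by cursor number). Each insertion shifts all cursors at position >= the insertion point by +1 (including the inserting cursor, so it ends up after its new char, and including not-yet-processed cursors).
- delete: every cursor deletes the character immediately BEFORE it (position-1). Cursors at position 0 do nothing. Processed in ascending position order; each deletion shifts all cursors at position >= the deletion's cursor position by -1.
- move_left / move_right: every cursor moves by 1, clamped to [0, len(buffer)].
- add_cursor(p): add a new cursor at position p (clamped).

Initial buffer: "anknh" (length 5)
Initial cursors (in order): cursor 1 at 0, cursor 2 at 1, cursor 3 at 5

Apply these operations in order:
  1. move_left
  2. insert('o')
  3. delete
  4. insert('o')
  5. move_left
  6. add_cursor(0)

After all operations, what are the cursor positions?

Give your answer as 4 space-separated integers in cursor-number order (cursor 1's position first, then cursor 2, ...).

After op 1 (move_left): buffer="anknh" (len 5), cursors c1@0 c2@0 c3@4, authorship .....
After op 2 (insert('o')): buffer="ooanknoh" (len 8), cursors c1@2 c2@2 c3@7, authorship 12....3.
After op 3 (delete): buffer="anknh" (len 5), cursors c1@0 c2@0 c3@4, authorship .....
After op 4 (insert('o')): buffer="ooanknoh" (len 8), cursors c1@2 c2@2 c3@7, authorship 12....3.
After op 5 (move_left): buffer="ooanknoh" (len 8), cursors c1@1 c2@1 c3@6, authorship 12....3.
After op 6 (add_cursor(0)): buffer="ooanknoh" (len 8), cursors c4@0 c1@1 c2@1 c3@6, authorship 12....3.

Answer: 1 1 6 0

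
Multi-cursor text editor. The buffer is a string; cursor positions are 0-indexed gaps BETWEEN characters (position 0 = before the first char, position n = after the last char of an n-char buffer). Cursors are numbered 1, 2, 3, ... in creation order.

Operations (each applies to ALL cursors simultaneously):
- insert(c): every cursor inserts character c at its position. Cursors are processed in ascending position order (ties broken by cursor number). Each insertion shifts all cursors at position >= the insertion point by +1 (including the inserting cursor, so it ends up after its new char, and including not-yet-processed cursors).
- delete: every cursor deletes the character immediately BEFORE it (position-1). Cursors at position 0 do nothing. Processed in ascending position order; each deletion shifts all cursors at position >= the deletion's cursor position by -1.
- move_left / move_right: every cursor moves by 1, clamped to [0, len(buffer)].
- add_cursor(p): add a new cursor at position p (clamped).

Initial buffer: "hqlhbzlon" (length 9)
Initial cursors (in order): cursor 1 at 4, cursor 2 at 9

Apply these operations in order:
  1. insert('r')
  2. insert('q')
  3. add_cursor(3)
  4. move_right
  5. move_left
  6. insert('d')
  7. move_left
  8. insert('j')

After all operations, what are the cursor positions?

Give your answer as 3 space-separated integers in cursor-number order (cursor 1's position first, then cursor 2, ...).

After op 1 (insert('r')): buffer="hqlhrbzlonr" (len 11), cursors c1@5 c2@11, authorship ....1.....2
After op 2 (insert('q')): buffer="hqlhrqbzlonrq" (len 13), cursors c1@6 c2@13, authorship ....11.....22
After op 3 (add_cursor(3)): buffer="hqlhrqbzlonrq" (len 13), cursors c3@3 c1@6 c2@13, authorship ....11.....22
After op 4 (move_right): buffer="hqlhrqbzlonrq" (len 13), cursors c3@4 c1@7 c2@13, authorship ....11.....22
After op 5 (move_left): buffer="hqlhrqbzlonrq" (len 13), cursors c3@3 c1@6 c2@12, authorship ....11.....22
After op 6 (insert('d')): buffer="hqldhrqdbzlonrdq" (len 16), cursors c3@4 c1@8 c2@15, authorship ...3.111.....222
After op 7 (move_left): buffer="hqldhrqdbzlonrdq" (len 16), cursors c3@3 c1@7 c2@14, authorship ...3.111.....222
After op 8 (insert('j')): buffer="hqljdhrqjdbzlonrjdq" (len 19), cursors c3@4 c1@9 c2@17, authorship ...33.1111.....2222

Answer: 9 17 4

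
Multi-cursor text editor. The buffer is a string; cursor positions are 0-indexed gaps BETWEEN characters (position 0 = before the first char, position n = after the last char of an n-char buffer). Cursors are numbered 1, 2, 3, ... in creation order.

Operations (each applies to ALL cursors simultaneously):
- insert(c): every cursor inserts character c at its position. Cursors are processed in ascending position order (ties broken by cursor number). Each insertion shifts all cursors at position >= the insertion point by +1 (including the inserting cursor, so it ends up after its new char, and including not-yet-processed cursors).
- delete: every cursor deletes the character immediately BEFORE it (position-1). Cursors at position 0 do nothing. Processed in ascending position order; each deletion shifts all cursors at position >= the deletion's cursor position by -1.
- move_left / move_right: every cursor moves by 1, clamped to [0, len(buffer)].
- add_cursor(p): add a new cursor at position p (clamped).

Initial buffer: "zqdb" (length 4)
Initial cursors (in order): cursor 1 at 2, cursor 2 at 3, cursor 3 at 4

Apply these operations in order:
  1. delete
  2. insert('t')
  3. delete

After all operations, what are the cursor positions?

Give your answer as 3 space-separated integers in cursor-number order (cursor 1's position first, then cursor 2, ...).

Answer: 1 1 1

Derivation:
After op 1 (delete): buffer="z" (len 1), cursors c1@1 c2@1 c3@1, authorship .
After op 2 (insert('t')): buffer="zttt" (len 4), cursors c1@4 c2@4 c3@4, authorship .123
After op 3 (delete): buffer="z" (len 1), cursors c1@1 c2@1 c3@1, authorship .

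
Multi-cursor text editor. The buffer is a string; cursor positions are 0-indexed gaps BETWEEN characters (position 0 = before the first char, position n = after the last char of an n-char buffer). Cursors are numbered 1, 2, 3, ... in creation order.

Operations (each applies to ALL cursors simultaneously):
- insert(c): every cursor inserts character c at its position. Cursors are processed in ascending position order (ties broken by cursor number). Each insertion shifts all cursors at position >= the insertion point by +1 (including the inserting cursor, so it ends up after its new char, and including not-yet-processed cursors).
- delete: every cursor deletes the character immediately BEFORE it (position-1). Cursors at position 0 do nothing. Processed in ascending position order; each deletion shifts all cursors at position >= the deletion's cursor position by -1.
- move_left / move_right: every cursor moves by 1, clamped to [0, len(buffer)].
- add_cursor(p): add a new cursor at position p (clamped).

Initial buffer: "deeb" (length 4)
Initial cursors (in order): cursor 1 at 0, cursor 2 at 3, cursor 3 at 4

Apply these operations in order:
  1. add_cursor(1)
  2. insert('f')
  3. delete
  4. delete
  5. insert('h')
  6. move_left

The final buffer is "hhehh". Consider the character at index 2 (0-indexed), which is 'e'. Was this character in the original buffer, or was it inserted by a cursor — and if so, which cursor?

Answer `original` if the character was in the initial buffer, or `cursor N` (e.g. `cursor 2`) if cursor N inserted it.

Answer: original

Derivation:
After op 1 (add_cursor(1)): buffer="deeb" (len 4), cursors c1@0 c4@1 c2@3 c3@4, authorship ....
After op 2 (insert('f')): buffer="fdfeefbf" (len 8), cursors c1@1 c4@3 c2@6 c3@8, authorship 1.4..2.3
After op 3 (delete): buffer="deeb" (len 4), cursors c1@0 c4@1 c2@3 c3@4, authorship ....
After op 4 (delete): buffer="e" (len 1), cursors c1@0 c4@0 c2@1 c3@1, authorship .
After op 5 (insert('h')): buffer="hhehh" (len 5), cursors c1@2 c4@2 c2@5 c3@5, authorship 14.23
After op 6 (move_left): buffer="hhehh" (len 5), cursors c1@1 c4@1 c2@4 c3@4, authorship 14.23
Authorship (.=original, N=cursor N): 1 4 . 2 3
Index 2: author = original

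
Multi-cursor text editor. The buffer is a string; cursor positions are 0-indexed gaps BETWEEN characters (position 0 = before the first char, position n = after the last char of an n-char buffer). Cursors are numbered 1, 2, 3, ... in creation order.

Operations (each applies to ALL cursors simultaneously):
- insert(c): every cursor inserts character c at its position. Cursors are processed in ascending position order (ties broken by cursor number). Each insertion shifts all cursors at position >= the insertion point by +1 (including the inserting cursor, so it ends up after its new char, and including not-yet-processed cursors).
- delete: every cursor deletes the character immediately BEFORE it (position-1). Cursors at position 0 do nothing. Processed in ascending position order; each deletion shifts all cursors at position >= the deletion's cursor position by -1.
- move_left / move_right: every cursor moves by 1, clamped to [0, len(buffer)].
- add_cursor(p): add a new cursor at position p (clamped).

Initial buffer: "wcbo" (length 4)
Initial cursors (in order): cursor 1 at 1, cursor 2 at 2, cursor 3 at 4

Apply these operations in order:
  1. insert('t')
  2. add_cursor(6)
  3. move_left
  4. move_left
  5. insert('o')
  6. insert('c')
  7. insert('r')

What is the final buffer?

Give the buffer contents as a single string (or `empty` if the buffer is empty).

Answer: ocrwtocrctocrbocrot

Derivation:
After op 1 (insert('t')): buffer="wtctbot" (len 7), cursors c1@2 c2@4 c3@7, authorship .1.2..3
After op 2 (add_cursor(6)): buffer="wtctbot" (len 7), cursors c1@2 c2@4 c4@6 c3@7, authorship .1.2..3
After op 3 (move_left): buffer="wtctbot" (len 7), cursors c1@1 c2@3 c4@5 c3@6, authorship .1.2..3
After op 4 (move_left): buffer="wtctbot" (len 7), cursors c1@0 c2@2 c4@4 c3@5, authorship .1.2..3
After op 5 (insert('o')): buffer="owtoctoboot" (len 11), cursors c1@1 c2@4 c4@7 c3@9, authorship 1.12.24.3.3
After op 6 (insert('c')): buffer="ocwtocctocbocot" (len 15), cursors c1@2 c2@6 c4@10 c3@13, authorship 11.122.244.33.3
After op 7 (insert('r')): buffer="ocrwtocrctocrbocrot" (len 19), cursors c1@3 c2@8 c4@13 c3@17, authorship 111.1222.2444.333.3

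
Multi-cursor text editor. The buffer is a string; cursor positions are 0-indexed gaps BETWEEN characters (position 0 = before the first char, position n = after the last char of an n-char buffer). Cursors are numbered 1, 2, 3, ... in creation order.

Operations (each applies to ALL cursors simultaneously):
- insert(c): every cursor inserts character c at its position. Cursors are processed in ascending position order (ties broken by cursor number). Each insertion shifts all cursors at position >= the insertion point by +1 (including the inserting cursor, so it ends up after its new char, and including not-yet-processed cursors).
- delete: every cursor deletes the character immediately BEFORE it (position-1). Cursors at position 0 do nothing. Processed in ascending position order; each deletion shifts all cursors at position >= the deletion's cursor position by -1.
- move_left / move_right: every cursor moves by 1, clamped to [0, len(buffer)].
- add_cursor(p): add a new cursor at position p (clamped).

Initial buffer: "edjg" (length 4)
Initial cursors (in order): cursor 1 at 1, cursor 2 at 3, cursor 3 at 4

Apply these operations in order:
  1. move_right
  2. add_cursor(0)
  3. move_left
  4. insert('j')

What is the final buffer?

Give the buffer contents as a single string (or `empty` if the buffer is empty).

Answer: jejdjjjg

Derivation:
After op 1 (move_right): buffer="edjg" (len 4), cursors c1@2 c2@4 c3@4, authorship ....
After op 2 (add_cursor(0)): buffer="edjg" (len 4), cursors c4@0 c1@2 c2@4 c3@4, authorship ....
After op 3 (move_left): buffer="edjg" (len 4), cursors c4@0 c1@1 c2@3 c3@3, authorship ....
After op 4 (insert('j')): buffer="jejdjjjg" (len 8), cursors c4@1 c1@3 c2@7 c3@7, authorship 4.1..23.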